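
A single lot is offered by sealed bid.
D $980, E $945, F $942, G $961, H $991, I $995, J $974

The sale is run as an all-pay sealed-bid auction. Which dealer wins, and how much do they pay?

I pays $995

Bids in order: 995 (I) > 991 (H) > 980 (D) > 974 (J) > 961 (G) > 945 (E) > …
I is highest and takes the item; every bidder forfeits their bid.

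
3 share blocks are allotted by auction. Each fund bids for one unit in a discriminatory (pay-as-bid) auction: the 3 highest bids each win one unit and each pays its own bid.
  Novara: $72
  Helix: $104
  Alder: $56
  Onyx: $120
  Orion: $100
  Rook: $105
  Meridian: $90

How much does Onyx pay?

Onyx pays $120

Bids ranked high→low: 120 (Onyx), 105 (Rook), 104 (Helix), 100 (Orion), 90 (Meridian), …
Top 3: Onyx, Rook, Helix.
Onyx wins → own bid $120.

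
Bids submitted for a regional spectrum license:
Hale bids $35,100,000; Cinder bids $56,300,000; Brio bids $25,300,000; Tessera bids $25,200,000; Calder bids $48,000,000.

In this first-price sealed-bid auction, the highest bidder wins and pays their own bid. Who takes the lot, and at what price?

Cinder pays $56,300,000

Bids ranked: 56,300,000 (Cinder) > 48,000,000 (Calder) > 35,100,000 (Hale) > 25,300,000 (Brio) > 25,200,000 (Tessera)
Cinder is highest → pays own bid, $56,300,000.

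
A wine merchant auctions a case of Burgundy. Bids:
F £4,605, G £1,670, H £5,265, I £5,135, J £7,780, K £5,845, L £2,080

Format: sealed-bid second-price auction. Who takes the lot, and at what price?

J pays £5,845

Sorting bids: 7,780 (J) > 5,845 (K) > 5,265 (H) > 5,135 (I) > 4,605 (F) > 2,080 (L) > …
J is highest; pays the second-highest bid, £5,845.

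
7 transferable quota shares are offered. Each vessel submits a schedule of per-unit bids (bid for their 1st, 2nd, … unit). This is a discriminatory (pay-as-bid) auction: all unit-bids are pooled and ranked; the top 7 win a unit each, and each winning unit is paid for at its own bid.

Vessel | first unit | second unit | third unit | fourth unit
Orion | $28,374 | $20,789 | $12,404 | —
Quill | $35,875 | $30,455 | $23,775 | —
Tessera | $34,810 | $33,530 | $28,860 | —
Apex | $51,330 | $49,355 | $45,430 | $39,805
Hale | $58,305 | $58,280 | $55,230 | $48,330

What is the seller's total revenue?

All unit-bids, highest first — top 7: 58,305 (Hale-1), 58,280 (Hale-2), 55,230 (Hale-3), 51,330 (Apex-1), 49,355 (Apex-2), 48,330 (Hale-4), 45,430 (Apex-3)
Next rejected bid: $39,805 (not a price — pay-as-bid).
Each winning unit pays its own bid.
Revenue = 58,305 + 58,280 + 55,230 + 51,330 + 49,355 + 48,330 + 45,430 = $366,260.

Total revenue: $366,260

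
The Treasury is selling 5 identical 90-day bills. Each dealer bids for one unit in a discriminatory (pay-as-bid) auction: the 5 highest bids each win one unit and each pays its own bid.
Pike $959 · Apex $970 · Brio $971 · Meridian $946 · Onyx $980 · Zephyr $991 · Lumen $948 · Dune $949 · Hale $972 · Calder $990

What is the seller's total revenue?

Bids ranked high→low: 991 (Zephyr), 990 (Calder), 980 (Onyx), 972 (Hale), 971 (Brio), 970 (Apex), 959 (Pike), …
Winners (5 units): Zephyr, Calder, Onyx, Hale, Brio.
Total revenue = 991 + 990 + 980 + 972 + 971 = $4,904.

Total revenue: $4,904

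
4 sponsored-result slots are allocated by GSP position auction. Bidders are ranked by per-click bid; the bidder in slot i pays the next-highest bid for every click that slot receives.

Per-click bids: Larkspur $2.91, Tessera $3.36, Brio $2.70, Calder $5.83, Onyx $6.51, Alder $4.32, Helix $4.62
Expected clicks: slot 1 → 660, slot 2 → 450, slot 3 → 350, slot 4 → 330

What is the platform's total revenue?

Per-click bids in order: $6.51 (Onyx) > $5.83 (Calder) > $4.62 (Helix) > $4.32 (Alder) > $3.36 (Tessera) > …
Slot 1: Onyx pays $5.83 × 660 = $3847.80
Slot 2: Calder pays $4.62 × 450 = $2079.00
Slot 3: Helix pays $4.32 × 350 = $1512.00
Slot 4: Alder pays $3.36 × 330 = $1108.80
Total = $8547.60

Total revenue: $8547.60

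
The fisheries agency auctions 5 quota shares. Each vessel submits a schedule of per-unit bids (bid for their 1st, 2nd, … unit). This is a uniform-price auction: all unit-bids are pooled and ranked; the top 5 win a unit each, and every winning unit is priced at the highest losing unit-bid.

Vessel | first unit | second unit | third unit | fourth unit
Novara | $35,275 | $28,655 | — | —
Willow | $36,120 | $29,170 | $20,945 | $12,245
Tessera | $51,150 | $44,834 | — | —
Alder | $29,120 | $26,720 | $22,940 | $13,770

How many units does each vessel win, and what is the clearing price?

Novara 1, Tessera 2, Willow 2; clearing price $29,120

Merging the schedules and taking the best 5: 51,150 (Tessera-1), 44,834 (Tessera-2), 36,120 (Willow-1), 35,275 (Novara-1), 29,170 (Willow-2)
The (k+1)-th unit-bid is $29,120.
Allocation: Novara 1, Tessera 2, Willow 2.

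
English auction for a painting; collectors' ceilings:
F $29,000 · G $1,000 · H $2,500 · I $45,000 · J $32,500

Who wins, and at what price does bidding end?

I wins at $32,500

Limits ranked: 45,000 (I) > 32,500 (J) > 29,000 (F) > 2,500 (H) > 1,000 (G)
J is the last rival to drop out, at $32,500; I remains and wins at that price.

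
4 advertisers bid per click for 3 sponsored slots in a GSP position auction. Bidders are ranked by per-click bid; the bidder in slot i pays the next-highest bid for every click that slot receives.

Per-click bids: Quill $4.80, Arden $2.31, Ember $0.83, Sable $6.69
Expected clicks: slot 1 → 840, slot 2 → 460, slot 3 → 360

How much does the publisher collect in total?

Total revenue: $5393.40

Sorting advertisers: $6.69 (Sable) > $4.80 (Quill) > $2.31 (Arden) > $0.83 (Ember)
Slot 1: Sable pays $4.80 × 840 = $4032.00
Slot 2: Quill pays $2.31 × 460 = $1062.60
Slot 3: Arden pays $0.83 × 360 = $298.80
Total = $5393.40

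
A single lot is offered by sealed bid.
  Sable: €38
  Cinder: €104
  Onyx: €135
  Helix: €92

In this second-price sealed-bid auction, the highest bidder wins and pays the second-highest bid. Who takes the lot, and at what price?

Onyx pays €104

Sorting bids: 135 (Onyx) > 104 (Cinder) > 92 (Helix) > 38 (Sable)
Second-price: Onyx pays Cinder's bid of €104.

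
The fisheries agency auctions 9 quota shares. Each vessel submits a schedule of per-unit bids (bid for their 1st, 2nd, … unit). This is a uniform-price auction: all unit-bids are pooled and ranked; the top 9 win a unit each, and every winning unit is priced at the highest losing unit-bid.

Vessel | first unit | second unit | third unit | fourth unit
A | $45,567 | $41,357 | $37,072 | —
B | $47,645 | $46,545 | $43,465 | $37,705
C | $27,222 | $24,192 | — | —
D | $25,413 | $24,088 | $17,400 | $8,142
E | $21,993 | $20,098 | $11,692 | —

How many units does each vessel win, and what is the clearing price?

A 3, B 4, C 1, D 1; clearing price $24,192

Pooled unit-bids ranked (top 9): 47,645 (B-1), 46,545 (B-2), 45,567 (A-1), 43,465 (B-3), 41,357 (A-2), 37,705 (B-4), 37,072 (A-3), 27,222 (C-1), 25,413 (D-1)
Highest rejected unit-bid = $24,192.
Allocation: A 3, B 4, C 1, D 1.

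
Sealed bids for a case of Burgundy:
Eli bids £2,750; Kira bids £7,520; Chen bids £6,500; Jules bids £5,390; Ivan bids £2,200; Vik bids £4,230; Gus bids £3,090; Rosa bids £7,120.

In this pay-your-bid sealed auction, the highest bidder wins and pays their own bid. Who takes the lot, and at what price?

Bids in order: 7,520 (Kira) > 7,120 (Rosa) > 6,500 (Chen) > 5,390 (Jules) > 4,230 (Vik) > 3,090 (Gus) > …
Kira has the highest bid and pays exactly that: £7,520.

Kira pays £7,520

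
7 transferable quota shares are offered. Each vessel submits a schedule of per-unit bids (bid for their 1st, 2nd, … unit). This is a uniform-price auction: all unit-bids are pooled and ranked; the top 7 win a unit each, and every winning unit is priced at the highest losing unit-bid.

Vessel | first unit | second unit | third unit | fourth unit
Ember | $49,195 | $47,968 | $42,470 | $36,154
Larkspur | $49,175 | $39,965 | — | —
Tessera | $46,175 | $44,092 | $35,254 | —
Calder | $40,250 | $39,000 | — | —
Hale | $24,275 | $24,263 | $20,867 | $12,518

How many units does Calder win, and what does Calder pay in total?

Calder: 1 unit, pays $39,965

Pooled unit-bids ranked (top 7): 49,195 (Ember-1), 49,175 (Larkspur-1), 47,968 (Ember-2), 46,175 (Tessera-1), 44,092 (Tessera-2), 42,470 (Ember-3), 40,250 (Calder-1)
First bid not allocated: $39,965.
Calder wins 1 unit(s) at $39,965 each.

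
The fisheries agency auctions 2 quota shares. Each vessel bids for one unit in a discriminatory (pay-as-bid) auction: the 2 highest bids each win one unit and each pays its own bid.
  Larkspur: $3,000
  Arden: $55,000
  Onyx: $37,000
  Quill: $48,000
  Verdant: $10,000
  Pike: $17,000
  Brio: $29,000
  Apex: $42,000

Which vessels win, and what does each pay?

Sorting: 55,000 (Arden), 48,000 (Quill), 42,000 (Apex), 37,000 (Onyx), …
Top 2: Arden, Quill.
Each winner pays its own bid: Arden $55,000, Quill $48,000.

Arden $55,000, Quill $48,000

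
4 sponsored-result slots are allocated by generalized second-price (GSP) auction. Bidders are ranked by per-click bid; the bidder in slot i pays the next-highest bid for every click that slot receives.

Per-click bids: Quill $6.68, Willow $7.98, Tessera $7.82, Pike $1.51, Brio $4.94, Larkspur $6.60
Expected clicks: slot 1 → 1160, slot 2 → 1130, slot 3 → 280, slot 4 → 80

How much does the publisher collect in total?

Total revenue: $18862.80

Sorting advertisers: $7.98 (Willow) > $7.82 (Tessera) > $6.68 (Quill) > $6.60 (Larkspur) > $4.94 (Brio) > …
Slot 1: Willow pays $7.82 × 1160 = $9071.20
Slot 2: Tessera pays $6.68 × 1130 = $7548.40
Slot 3: Quill pays $6.60 × 280 = $1848.00
Slot 4: Larkspur pays $4.94 × 80 = $395.20
Total = $18862.80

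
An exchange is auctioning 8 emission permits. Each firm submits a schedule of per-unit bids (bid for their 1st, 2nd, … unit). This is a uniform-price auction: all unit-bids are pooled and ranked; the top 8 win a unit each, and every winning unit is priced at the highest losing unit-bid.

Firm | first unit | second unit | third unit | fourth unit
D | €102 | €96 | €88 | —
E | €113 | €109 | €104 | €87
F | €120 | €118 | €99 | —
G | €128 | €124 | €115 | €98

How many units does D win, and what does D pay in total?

D: 0 units, pays €0

Merging the schedules and taking the best 8: 128 (G-1), 124 (G-2), 120 (F-1), 118 (F-2), 115 (G-3), 113 (E-1), 109 (E-2), 104 (E-3)
The (k+1)-th unit-bid is €102.
D wins 0 unit(s) at €102 each.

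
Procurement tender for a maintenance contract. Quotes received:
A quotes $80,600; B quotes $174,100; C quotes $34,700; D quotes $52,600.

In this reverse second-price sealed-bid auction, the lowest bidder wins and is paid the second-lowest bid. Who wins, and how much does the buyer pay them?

Rule: the lowest bidder wins and is paid the second-lowest bid.
Bids in order: 34,700 (C) < 52,600 (D) < 80,600 (A) < 174,100 (B)
C wins with the lowest bid; price is set by the runner-up at $52,600.

C is paid $52,600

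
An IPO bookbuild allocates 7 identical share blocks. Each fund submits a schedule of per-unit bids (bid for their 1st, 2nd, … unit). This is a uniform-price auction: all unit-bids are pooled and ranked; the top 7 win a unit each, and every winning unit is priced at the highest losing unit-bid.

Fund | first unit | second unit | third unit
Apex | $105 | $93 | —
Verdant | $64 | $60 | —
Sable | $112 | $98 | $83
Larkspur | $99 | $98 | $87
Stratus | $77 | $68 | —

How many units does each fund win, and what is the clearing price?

Apex 2, Larkspur 3, Sable 2; clearing price $83

All unit-bids, highest first — top 7: 112 (Sable-1), 105 (Apex-1), 99 (Larkspur-1), 98 (Sable-2), 98 (Larkspur-2), 93 (Apex-2), 87 (Larkspur-3)
The (k+1)-th unit-bid is $83.
Allocation: Apex 2, Larkspur 3, Sable 2.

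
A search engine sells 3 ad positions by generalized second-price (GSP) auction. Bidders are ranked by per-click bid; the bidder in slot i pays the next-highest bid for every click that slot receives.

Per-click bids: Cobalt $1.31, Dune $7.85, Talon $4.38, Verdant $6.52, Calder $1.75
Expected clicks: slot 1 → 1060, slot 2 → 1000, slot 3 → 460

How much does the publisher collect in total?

Total revenue: $12096.20

Per-click bids in order: $7.85 (Dune) > $6.52 (Verdant) > $4.38 (Talon) > $1.75 (Calder) > …
Slot 1: Dune pays $6.52 × 1060 = $6911.20
Slot 2: Verdant pays $4.38 × 1000 = $4380.00
Slot 3: Talon pays $1.75 × 460 = $805.00
Total = $12096.20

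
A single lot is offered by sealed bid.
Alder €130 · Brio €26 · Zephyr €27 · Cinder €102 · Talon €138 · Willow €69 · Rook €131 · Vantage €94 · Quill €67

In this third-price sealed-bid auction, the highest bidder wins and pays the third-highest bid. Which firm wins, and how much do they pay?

Talon pays €130

Bids in order: 138 (Talon) > 131 (Rook) > 130 (Alder) > 102 (Cinder) > 94 (Vantage) > 69 (Willow) > …
Talon is highest; pays the third-highest bid, €130.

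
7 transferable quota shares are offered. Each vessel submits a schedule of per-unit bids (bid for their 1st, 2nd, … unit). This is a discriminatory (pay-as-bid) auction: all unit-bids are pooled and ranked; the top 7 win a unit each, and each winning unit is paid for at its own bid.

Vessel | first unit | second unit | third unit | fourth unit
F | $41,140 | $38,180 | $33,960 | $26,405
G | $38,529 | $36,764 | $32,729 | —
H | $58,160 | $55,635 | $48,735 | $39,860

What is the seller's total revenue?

Merging the schedules and taking the best 7: 58,160 (H-1), 55,635 (H-2), 48,735 (H-3), 41,140 (F-1), 39,860 (H-4), 38,529 (G-1), 38,180 (F-2)
Next rejected bid: $36,764 (not a price — pay-as-bid).
Each winning unit pays its own bid.
Revenue = 58,160 + 55,635 + 48,735 + 41,140 + 39,860 + 38,529 + 38,180 = $320,239.

Total revenue: $320,239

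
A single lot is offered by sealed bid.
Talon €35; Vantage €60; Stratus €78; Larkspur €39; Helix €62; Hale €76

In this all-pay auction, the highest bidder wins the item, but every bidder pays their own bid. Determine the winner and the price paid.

Bids ranked: 78 (Stratus) > 76 (Hale) > 62 (Helix) > 60 (Vantage) > 39 (Larkspur) > 35 (Talon)
Stratus wins with the top bid; all bids are sunk regardless.

Stratus pays €78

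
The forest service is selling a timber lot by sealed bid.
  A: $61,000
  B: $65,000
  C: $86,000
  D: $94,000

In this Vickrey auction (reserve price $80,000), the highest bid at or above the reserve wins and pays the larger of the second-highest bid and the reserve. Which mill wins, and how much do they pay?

D pays $86,000

Rule: the highest bid at or above the reserve wins and pays the larger of the second-highest bid and the reserve.
Sorting bids: 94,000 (D) > 86,000 (C) > 65,000 (B) > 61,000 (A)
Highest eligible bid: D at $94,000.
max(second-highest $86,000, reserve $80,000) = $86,000; the reserve does not bind.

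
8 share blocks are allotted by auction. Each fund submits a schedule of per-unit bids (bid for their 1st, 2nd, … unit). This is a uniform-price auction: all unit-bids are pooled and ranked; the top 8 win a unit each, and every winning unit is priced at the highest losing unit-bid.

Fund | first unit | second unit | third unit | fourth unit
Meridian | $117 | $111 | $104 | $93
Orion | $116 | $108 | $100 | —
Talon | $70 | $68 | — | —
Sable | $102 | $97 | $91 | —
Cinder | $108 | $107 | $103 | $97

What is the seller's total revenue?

Merging the schedules and taking the best 8: 117 (Meridian-1), 116 (Orion-1), 111 (Meridian-2), 108 (Orion-2), 108 (Cinder-1), 107 (Cinder-2), 104 (Meridian-3), 103 (Cinder-3)
Highest rejected unit-bid = $102.
Allocation: Cinder 3, Meridian 3, Orion 2. Every unit priced at $102.
Revenue = 8 × 102 = $816.

Total revenue: $816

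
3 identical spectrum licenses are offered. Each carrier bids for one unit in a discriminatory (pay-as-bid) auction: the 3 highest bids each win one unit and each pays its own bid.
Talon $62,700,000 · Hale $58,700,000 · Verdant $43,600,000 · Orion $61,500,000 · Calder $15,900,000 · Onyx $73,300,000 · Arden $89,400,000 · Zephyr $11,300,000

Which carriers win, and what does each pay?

Ordering the bids: 89,400,000 (Arden), 73,300,000 (Onyx), 62,700,000 (Talon), 61,500,000 (Orion), 58,700,000 (Hale), …
The 3 highest are Arden, Onyx, Talon.
Each winner pays its own bid: Arden $89,400,000, Onyx $73,300,000, Talon $62,700,000.

Arden $89,400,000, Onyx $73,300,000, Talon $62,700,000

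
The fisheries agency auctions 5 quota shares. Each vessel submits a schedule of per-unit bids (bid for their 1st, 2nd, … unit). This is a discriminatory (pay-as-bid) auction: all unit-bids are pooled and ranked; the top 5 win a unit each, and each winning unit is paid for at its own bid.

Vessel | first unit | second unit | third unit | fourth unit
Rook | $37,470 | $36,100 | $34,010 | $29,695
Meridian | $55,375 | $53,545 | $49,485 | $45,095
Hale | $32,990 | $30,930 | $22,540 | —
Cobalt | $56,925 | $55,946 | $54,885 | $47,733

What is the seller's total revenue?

All unit-bids, highest first — top 5: 56,925 (Cobalt-1), 55,946 (Cobalt-2), 55,375 (Meridian-1), 54,885 (Cobalt-3), 53,545 (Meridian-2)
Next rejected bid: $49,485 (not a price — pay-as-bid).
Each winning unit pays its own bid.
Revenue = 56,925 + 55,946 + 55,375 + 54,885 + 53,545 = $276,676.

Total revenue: $276,676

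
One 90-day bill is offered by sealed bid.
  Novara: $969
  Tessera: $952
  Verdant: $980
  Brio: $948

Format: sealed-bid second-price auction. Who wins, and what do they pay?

Verdant pays $969

Sealed-bid second-price auction: the highest bidder wins and pays the second-highest bid.
Bids ranked: 980 (Verdant) > 969 (Novara) > 952 (Tessera) > 948 (Brio)
Verdant wins with the highest bid; price is set by the runner-up at $969.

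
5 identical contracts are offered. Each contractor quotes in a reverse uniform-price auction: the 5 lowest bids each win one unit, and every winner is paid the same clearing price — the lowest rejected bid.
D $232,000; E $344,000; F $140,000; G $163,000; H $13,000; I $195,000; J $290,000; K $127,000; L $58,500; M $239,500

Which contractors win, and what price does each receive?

Ordering the bids: 13,000 (H), 58,500 (L), 127,000 (K), 140,000 (F), 163,000 (G), 195,000 (I), 232,000 (D), …
The 5 lowest are H, L, K, F, G.
Clearing price = lowest rejected bid = $195,000.

H, L, K, F, G; each is paid $195,000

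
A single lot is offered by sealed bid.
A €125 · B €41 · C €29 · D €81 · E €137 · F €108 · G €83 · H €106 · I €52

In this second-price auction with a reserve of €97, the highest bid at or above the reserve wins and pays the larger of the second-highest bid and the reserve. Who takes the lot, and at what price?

E pays €125

Sorting bids: 137 (E) > 125 (A) > 108 (F) > 106 (H) > 83 (G) > 81 (D) > …
Highest eligible bid: E at €137.
max(second-highest €125, reserve €97) = €125; the reserve does not bind.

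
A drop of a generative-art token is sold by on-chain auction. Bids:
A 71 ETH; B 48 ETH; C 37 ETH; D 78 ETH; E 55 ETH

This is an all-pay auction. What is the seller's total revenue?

Bids in order: 78 (D) > 71 (A) > 55 (E) > 48 (B) > 37 (C)
Every bidder forfeits their bid regardless of winning.
Revenue = 71 + 48 + 37 + 78 + 55 = 289 ETH.

Total revenue: 289 ETH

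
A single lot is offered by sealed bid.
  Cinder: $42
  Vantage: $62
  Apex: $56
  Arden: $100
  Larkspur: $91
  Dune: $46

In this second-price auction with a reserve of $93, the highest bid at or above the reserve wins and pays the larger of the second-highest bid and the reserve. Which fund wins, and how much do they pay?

Bids ranked: 100 (Arden) > 91 (Larkspur) > 62 (Vantage) > 56 (Apex) > 46 (Dune) > 42 (Cinder)
Highest eligible bid: Arden at $100.
max(second-highest $91, reserve $93) = $93.

Arden pays $93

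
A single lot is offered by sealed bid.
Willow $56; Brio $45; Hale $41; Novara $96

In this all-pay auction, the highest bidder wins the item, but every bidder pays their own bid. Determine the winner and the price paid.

Sorting bids: 96 (Novara) > 56 (Willow) > 45 (Brio) > 41 (Hale)
Novara wins with the top bid; all bids are sunk regardless.

Novara pays $96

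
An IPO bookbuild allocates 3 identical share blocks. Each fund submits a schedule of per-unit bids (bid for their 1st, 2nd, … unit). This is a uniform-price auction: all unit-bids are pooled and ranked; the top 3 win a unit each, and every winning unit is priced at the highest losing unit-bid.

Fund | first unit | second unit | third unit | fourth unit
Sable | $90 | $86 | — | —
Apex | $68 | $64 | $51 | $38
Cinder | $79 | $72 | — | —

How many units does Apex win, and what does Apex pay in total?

Apex: 0 units, pays $0

Merging the schedules and taking the best 3: 90 (Sable-1), 86 (Sable-2), 79 (Cinder-1)
Highest rejected unit-bid = $72.
Apex wins 0 unit(s) at $72 each.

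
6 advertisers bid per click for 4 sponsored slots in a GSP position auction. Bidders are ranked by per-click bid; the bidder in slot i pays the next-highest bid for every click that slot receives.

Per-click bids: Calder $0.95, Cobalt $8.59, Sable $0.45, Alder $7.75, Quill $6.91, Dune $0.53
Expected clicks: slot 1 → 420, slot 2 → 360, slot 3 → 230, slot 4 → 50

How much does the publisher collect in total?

Total revenue: $5987.60

Per-click bids in order: $8.59 (Cobalt) > $7.75 (Alder) > $6.91 (Quill) > $0.95 (Calder) > $0.53 (Dune) > …
Slot 1: Cobalt pays $7.75 × 420 = $3255.00
Slot 2: Alder pays $6.91 × 360 = $2487.60
Slot 3: Quill pays $0.95 × 230 = $218.50
Slot 4: Calder pays $0.53 × 50 = $26.50
Total = $5987.60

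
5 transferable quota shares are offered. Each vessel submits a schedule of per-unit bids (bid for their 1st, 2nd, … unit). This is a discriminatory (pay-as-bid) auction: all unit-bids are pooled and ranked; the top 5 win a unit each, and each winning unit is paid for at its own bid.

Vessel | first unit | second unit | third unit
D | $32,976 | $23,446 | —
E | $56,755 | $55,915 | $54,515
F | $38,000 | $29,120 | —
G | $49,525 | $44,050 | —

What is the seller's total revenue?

All unit-bids, highest first — top 5: 56,755 (E-1), 55,915 (E-2), 54,515 (E-3), 49,525 (G-1), 44,050 (G-2)
Next rejected bid: $38,000 (not a price — pay-as-bid).
Each winning unit pays its own bid.
Revenue = 56,755 + 55,915 + 54,515 + 49,525 + 44,050 = $260,760.

Total revenue: $260,760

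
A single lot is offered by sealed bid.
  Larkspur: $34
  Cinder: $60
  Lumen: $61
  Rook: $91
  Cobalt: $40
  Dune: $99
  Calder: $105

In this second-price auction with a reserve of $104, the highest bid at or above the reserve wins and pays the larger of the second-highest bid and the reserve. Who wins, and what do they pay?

Calder pays $104

Sorting bids: 105 (Calder) > 99 (Dune) > 91 (Rook) > 61 (Lumen) > 60 (Cinder) > 40 (Cobalt) > …
Highest eligible bid: Calder at $105.
Second-highest bid $99 is below the reserve $104, so the reserve binds → payment $104.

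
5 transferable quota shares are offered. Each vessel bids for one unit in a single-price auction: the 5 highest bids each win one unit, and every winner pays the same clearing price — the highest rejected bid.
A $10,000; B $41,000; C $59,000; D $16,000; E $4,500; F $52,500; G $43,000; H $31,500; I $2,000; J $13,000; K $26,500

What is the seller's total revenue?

Bids ranked high→low: 59,000 (C), 52,500 (F), 43,000 (G), 41,000 (B), 31,500 (H), 26,500 (K), 16,000 (D), …
Winners (5 units): C, F, G, B, H.
Clearing price = highest rejected bid = $26,500.
Total revenue = 5 × $26,500 = $132,500.

Total revenue: $132,500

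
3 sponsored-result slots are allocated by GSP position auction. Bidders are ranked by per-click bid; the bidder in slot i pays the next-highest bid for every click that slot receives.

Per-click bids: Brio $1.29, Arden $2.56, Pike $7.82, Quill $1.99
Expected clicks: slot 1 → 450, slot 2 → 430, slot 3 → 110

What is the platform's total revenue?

Sorting advertisers: $7.82 (Pike) > $2.56 (Arden) > $1.99 (Quill) > $1.29 (Brio)
Slot 1: Pike pays $2.56 × 450 = $1152.00
Slot 2: Arden pays $1.99 × 430 = $855.70
Slot 3: Quill pays $1.29 × 110 = $141.90
Total = $2149.60

Total revenue: $2149.60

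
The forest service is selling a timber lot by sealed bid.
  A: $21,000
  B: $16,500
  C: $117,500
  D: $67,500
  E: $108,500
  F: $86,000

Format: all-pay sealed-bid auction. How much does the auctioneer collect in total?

Bids ranked: 117,500 (C) > 108,500 (E) > 86,000 (F) > 67,500 (D) > 21,000 (A) > 16,500 (B)
Every bidder forfeits their bid regardless of winning.
Revenue = 21,000 + 16,500 + 117,500 + 67,500 + 108,500 + 86,000 = $417,000.

Total revenue: $417,000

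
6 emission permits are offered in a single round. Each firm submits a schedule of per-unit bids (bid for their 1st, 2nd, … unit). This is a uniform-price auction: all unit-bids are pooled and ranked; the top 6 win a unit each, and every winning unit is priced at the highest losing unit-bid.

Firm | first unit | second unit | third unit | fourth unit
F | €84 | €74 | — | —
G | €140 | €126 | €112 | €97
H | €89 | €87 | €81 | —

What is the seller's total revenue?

Total revenue: €504

Pooled unit-bids ranked (top 6): 140 (G-1), 126 (G-2), 112 (G-3), 97 (G-4), 89 (H-1), 87 (H-2)
Highest rejected unit-bid = €84.
Allocation: G 4, H 2. Every unit priced at €84.
Revenue = 6 × 84 = €504.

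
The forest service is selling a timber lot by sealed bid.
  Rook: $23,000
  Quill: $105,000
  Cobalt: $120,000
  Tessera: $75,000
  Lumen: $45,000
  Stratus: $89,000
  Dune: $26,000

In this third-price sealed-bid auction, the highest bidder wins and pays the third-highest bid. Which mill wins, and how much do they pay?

Cobalt pays $89,000

Bids ranked: 120,000 (Cobalt) > 105,000 (Quill) > 89,000 (Stratus) > 75,000 (Tessera) > 45,000 (Lumen) > 26,000 (Dune) > …
Cobalt is highest; pays the third-highest bid, $89,000.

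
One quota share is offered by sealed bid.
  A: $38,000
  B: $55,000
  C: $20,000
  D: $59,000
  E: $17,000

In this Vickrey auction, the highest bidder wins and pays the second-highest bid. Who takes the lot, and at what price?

D pays $55,000

Sorting bids: 59,000 (D) > 55,000 (B) > 38,000 (A) > 20,000 (C) > 17,000 (E)
Second-price: D pays B's bid of $55,000.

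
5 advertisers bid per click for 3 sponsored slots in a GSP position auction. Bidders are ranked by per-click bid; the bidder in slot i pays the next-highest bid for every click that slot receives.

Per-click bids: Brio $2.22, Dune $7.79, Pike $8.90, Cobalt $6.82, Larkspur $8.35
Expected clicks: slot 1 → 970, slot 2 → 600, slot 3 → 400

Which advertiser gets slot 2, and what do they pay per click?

Larkspur; $7.79 per click

Ranked by bid: $8.90 (Pike) > $8.35 (Larkspur) > $7.79 (Dune) > $6.82 (Cobalt) > …
Slot 2 goes to the second-ranked bidder, Larkspur, who pays the next bid down: $7.79/click.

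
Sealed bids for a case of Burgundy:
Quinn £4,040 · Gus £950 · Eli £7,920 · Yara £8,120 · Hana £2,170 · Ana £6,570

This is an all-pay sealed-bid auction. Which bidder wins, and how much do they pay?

Rule: the highest bidder wins the item, but every bidder pays their own bid.
Bids in order: 8,120 (Yara) > 7,920 (Eli) > 6,570 (Ana) > 4,040 (Quinn) > 2,170 (Hana) > 950 (Gus)
Yara is highest and takes the item; every bidder forfeits their bid.

Yara pays £8,120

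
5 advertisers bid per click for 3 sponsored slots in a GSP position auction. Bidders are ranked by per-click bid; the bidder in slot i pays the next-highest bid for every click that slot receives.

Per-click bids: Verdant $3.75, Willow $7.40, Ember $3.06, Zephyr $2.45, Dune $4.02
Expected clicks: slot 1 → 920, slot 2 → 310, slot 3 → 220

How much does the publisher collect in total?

Total revenue: $5534.10

Sorting advertisers: $7.40 (Willow) > $4.02 (Dune) > $3.75 (Verdant) > $3.06 (Ember) > …
Slot 1: Willow pays $4.02 × 920 = $3698.40
Slot 2: Dune pays $3.75 × 310 = $1162.50
Slot 3: Verdant pays $3.06 × 220 = $673.20
Total = $5534.10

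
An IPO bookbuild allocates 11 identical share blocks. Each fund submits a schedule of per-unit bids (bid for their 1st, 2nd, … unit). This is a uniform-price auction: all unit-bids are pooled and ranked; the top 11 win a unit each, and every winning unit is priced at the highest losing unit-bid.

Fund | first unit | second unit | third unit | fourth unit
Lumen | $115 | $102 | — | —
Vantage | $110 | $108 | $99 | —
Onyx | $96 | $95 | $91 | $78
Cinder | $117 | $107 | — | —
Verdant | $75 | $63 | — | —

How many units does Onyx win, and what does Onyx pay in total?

Merging the schedules and taking the best 11: 117 (Cinder-1), 115 (Lumen-1), 110 (Vantage-1), 108 (Vantage-2), 107 (Cinder-2), 102 (Lumen-2), 99 (Vantage-3), 96 (Onyx-1), 95 (Onyx-2), 91 (Onyx-3), 78 (Onyx-4)
First bid not allocated: $75.
Onyx wins 4 unit(s) at $75 each.

Onyx: 4 units, pays $300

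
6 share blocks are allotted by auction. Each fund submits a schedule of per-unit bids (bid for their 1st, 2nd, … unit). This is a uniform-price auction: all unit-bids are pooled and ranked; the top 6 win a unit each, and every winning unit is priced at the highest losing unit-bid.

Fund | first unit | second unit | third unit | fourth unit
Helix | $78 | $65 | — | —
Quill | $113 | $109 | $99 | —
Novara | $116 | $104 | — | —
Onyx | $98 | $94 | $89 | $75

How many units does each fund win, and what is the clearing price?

All unit-bids, highest first — top 6: 116 (Novara-1), 113 (Quill-1), 109 (Quill-2), 104 (Novara-2), 99 (Quill-3), 98 (Onyx-1)
The (k+1)-th unit-bid is $94.
Allocation: Novara 2, Onyx 1, Quill 3.

Novara 2, Onyx 1, Quill 3; clearing price $94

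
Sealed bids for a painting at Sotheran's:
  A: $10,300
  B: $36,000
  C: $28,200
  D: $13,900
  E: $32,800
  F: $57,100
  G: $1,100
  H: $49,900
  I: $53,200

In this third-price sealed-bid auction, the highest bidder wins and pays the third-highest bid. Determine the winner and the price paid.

Sorting bids: 57,100 (F) > 53,200 (I) > 49,900 (H) > 36,000 (B) > 32,800 (E) > 28,200 (C) > …
F is highest; pays the third-highest bid, $49,900.

F pays $49,900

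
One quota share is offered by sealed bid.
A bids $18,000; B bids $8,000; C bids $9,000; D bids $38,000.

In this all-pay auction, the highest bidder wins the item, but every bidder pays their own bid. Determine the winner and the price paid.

D pays $38,000

Bids in order: 38,000 (D) > 18,000 (A) > 9,000 (C) > 8,000 (B)
D is highest and takes the item; every bidder forfeits their bid.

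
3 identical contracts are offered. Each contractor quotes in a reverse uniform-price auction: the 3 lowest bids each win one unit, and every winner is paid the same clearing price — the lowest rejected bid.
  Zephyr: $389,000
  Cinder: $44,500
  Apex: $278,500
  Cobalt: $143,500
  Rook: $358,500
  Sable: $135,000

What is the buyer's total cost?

Ordering the bids: 44,500 (Cinder), 135,000 (Sable), 143,500 (Cobalt), 278,500 (Apex), 358,500 (Rook), …
Winners (3 units): Cinder, Sable, Cobalt.
Clearing price = lowest rejected bid = $278,500.
Total cost = 3 × $278,500 = $835,500.

Total cost: $835,500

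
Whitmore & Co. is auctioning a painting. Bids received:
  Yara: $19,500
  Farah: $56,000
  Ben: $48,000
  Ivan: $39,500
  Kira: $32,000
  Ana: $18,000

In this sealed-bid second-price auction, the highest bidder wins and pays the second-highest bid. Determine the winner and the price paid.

Sealed-bid second-price auction: the highest bidder wins and pays the second-highest bid.
Bids ranked: 56,000 (Farah) > 48,000 (Ben) > 39,500 (Ivan) > 32,000 (Kira) > 19,500 (Yara) > 18,000 (Ana)
Farah wins with the highest bid; price is set by the runner-up at $48,000.

Farah pays $48,000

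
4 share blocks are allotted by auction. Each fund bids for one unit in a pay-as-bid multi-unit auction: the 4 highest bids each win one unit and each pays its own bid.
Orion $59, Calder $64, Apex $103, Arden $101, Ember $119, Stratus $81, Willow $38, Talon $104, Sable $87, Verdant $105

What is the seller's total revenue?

Total revenue: $431

Sorting: 119 (Ember), 105 (Verdant), 104 (Talon), 103 (Apex), 101 (Arden), 87 (Sable), …
The 4 highest are Ember, Verdant, Talon, Apex.
Total revenue = 119 + 105 + 104 + 103 = $431.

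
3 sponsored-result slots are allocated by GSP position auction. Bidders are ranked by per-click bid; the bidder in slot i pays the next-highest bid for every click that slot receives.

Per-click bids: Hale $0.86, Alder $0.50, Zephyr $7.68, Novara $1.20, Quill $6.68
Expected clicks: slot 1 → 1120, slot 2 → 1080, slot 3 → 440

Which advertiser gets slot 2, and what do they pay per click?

Quill; $1.20 per click

Per-click bids in order: $7.68 (Zephyr) > $6.68 (Quill) > $1.20 (Novara) > $0.86 (Hale) > …
Slot 2 goes to the second-ranked bidder, Quill, who pays the next bid down: $1.20/click.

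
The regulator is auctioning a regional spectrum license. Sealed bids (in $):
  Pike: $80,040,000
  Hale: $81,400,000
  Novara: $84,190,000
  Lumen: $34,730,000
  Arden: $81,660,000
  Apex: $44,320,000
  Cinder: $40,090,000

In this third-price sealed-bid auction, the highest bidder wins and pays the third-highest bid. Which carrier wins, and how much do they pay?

Bids in order: 84,190,000 (Novara) > 81,660,000 (Arden) > 81,400,000 (Hale) > 80,040,000 (Pike) > 44,320,000 (Apex) > 40,090,000 (Cinder) > …
Novara wins; payment is bid #3 in the ranking = $81,400,000.

Novara pays $81,400,000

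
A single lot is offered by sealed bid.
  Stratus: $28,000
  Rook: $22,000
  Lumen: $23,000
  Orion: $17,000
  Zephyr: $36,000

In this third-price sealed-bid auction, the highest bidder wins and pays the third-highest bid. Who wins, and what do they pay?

Zephyr pays $23,000

Bids ranked: 36,000 (Zephyr) > 28,000 (Stratus) > 23,000 (Lumen) > 22,000 (Rook) > 17,000 (Orion)
Zephyr wins; payment is bid #3 in the ranking = $23,000.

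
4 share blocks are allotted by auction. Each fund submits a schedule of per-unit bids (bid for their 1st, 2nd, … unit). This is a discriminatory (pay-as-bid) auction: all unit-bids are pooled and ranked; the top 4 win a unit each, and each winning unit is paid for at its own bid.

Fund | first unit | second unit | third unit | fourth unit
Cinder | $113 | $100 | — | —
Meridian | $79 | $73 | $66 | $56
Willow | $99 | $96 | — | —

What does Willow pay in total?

Willow pays $195

Merging the schedules and taking the best 4: 113 (Cinder-1), 100 (Cinder-2), 99 (Willow-1), 96 (Willow-2)
Next rejected bid: $79 (not a price — pay-as-bid).
Willow's winning unit-bids: 99 + 96 = $195.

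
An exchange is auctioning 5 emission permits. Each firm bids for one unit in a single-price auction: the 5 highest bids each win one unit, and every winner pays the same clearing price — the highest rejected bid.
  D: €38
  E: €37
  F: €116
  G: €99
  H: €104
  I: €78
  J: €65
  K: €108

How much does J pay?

J pays €0

Ordering the bids: 116 (F), 108 (K), 104 (H), 99 (G), 78 (I), 65 (J), 38 (D), …
Top 5: F, K, H, G, I.
First losing bid is J's €65, which sets the uniform price.
J does not win → pays €0.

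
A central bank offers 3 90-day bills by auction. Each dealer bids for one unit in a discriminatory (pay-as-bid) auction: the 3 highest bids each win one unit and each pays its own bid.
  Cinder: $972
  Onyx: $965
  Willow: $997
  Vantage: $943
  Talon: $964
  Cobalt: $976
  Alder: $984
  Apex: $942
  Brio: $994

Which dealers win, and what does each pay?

Bids ranked high→low: 997 (Willow), 994 (Brio), 984 (Alder), 976 (Cobalt), 972 (Cinder), …
The 3 highest are Willow, Brio, Alder.
Each winner pays its own bid: Willow $997, Brio $994, Alder $984.

Willow $997, Brio $994, Alder $984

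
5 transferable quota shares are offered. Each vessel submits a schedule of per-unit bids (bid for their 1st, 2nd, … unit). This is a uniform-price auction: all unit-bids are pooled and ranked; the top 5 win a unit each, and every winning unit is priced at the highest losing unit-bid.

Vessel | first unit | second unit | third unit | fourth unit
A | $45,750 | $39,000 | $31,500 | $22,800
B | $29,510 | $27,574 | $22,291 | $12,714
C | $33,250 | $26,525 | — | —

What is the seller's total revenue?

All unit-bids, highest first — top 5: 45,750 (A-1), 39,000 (A-2), 33,250 (C-1), 31,500 (A-3), 29,510 (B-1)
Highest rejected unit-bid = $27,574.
Allocation: A 3, B 1, C 1. Every unit priced at $27,574.
Revenue = 5 × 27,574 = $137,870.

Total revenue: $137,870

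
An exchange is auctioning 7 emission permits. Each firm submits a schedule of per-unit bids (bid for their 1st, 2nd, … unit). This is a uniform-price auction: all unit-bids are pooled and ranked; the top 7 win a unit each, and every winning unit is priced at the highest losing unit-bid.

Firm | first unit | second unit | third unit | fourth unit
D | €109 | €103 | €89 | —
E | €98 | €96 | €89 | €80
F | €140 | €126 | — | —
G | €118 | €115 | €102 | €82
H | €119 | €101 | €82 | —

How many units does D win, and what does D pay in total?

Pooled unit-bids ranked (top 7): 140 (F-1), 126 (F-2), 119 (H-1), 118 (G-1), 115 (G-2), 109 (D-1), 103 (D-2)
Highest rejected unit-bid = €102.
D wins 2 unit(s) at €102 each.

D: 2 units, pays €204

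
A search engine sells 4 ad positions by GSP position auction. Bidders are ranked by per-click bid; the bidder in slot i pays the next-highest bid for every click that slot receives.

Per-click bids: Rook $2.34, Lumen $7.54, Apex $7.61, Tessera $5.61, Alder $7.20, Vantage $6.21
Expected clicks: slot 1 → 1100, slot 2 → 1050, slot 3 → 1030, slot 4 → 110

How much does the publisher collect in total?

Ranked by bid: $7.61 (Apex) > $7.54 (Lumen) > $7.20 (Alder) > $6.21 (Vantage) > $5.61 (Tessera) > …
Slot 1: Apex pays $7.54 × 1100 = $8294.00
Slot 2: Lumen pays $7.20 × 1050 = $7560.00
Slot 3: Alder pays $6.21 × 1030 = $6396.30
Slot 4: Vantage pays $5.61 × 110 = $617.10
Total = $22867.40

Total revenue: $22867.40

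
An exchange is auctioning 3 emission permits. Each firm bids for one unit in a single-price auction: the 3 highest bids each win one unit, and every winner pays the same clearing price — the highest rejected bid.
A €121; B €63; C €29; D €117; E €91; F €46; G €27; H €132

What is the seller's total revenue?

Total revenue: €273

Ordering the bids: 132 (H), 121 (A), 117 (D), 91 (E), 63 (B), …
The 3 highest are H, A, D.
Highest unsuccessful bid: €91 → clearing price.
Total revenue = 3 × €91 = €273.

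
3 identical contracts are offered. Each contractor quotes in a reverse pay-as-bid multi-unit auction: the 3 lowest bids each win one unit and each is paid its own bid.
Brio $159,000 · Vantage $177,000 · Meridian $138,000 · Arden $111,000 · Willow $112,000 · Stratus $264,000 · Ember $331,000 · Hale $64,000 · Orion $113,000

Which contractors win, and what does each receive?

Hale $64,000, Arden $111,000, Willow $112,000

Sorting: 64,000 (Hale), 111,000 (Arden), 112,000 (Willow), 113,000 (Orion), 138,000 (Meridian), …
The 3 lowest are Hale, Arden, Willow.
Each winner is paid its own bid: Hale $64,000, Arden $111,000, Willow $112,000.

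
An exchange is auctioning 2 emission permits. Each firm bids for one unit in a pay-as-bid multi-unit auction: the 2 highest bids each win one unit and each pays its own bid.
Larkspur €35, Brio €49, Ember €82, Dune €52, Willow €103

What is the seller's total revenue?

Total revenue: €185

Sorting: 103 (Willow), 82 (Ember), 52 (Dune), 49 (Brio), …
The 2 highest are Willow, Ember.
Total revenue = 103 + 82 = €185.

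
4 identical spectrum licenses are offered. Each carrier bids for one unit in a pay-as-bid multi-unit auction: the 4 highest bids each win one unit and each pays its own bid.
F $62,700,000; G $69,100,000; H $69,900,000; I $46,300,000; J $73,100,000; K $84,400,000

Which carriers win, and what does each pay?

Ordering the bids: 84,400,000 (K), 73,100,000 (J), 69,900,000 (H), 69,100,000 (G), 62,700,000 (F), 46,300,000 (I)
Winners (4 units): K, J, H, G.
Each winner pays its own bid: K $84,400,000, J $73,100,000, H $69,900,000, G $69,100,000.

K $84,400,000, J $73,100,000, H $69,900,000, G $69,100,000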